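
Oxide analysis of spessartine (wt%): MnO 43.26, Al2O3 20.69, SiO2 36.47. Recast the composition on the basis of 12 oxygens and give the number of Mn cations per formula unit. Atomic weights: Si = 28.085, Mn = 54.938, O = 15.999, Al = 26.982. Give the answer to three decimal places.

43.26 wt% MnO ÷ 70.937 g/mol = 0.60984 mol, giving 0.60984 Mn and 0.60984 O.
20.69 wt% Al2O3 ÷ 101.961 g/mol = 0.20292 mol, giving 0.40584 Al and 0.60876 O.
36.47 wt% SiO2 ÷ 60.083 g/mol = 0.60699 mol, giving 0.60699 Si and 1.21398 O.
Oxygen sums to 2.43258; scaling by 12/2.43258 = 4.93303 puts the formula on 12 O.
Mn: 0.60984 × 4.93303 = 3.008 atoms per formula unit.

3.008 Mn apfu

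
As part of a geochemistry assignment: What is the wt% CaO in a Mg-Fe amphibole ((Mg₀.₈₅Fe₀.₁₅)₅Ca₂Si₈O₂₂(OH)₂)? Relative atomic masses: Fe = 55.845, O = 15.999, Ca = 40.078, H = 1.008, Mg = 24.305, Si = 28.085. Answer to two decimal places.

13.42 wt%

Formula mass = 836.008 g/mol.
2 Ca → 2.0000 mol CaO per formula unit; M(CaO) = 56.077, so CaO mass = 112.154 g.
112.154/836.008 × 100 = 13.42 wt%.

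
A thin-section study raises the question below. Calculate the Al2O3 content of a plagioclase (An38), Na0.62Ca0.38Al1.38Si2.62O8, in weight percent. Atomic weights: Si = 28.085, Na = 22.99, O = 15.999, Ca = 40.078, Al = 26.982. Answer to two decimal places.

Molar mass of Na0.62Ca0.38Al1.38Si2.62O8 = 0.62·22.99 + 0.38·40.078 + 1.38·26.982 + 2.62·28.085 + 8·15.999 = 268.293 g/mol.
Each formula unit contains 1.38 Al, equivalent to 1.38/2 = 0.6900 mol Al2O3.
M(Al2O3) = 2×26.982 + 3×15.999 = 101.961 g/mol.
Mass of Al2O3 per formula unit = 0.6900 × 101.961 = 70.353 g.
Al2O3 wt% = 70.353 / 268.293 × 100 = 26.22%.

26.22 wt%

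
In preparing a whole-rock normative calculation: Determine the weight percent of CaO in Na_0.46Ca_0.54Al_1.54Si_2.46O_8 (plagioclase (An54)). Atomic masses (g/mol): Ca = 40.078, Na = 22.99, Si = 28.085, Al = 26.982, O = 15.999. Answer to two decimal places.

M(Na_0.46Ca_0.54Al_1.54Si_2.46O_8) = 270.851 g/mol; M(CaO) = 56.077 g/mol.
Moles CaO per formula unit = 0.54 Ca ÷ 1 = 0.5400.
CaO fraction = (0.5400 × 56.077) / 270.851 = 30.282/270.851 = 0.1118.

11.18 wt%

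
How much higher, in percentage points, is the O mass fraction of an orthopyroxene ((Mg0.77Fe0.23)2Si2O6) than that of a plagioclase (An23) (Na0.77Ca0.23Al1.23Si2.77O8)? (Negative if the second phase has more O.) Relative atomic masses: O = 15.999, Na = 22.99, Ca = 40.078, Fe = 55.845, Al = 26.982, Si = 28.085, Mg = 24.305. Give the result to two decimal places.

-3.55 percentage points

First mineral: 95.994 g O in 215.282 g formula = 44.59 wt% O.
Second mineral: 127.992 g O in 265.896 g formula = 48.14 wt% O.
44.59% − 48.14% gives a difference of -3.55 percentage points.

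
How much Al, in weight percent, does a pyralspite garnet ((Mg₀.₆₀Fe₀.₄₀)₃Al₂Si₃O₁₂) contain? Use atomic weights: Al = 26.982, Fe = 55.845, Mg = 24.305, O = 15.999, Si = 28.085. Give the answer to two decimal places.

12.24 weight percent

Formula mass = 1.80*24.305 + 1.20*55.845 + 2*26.982 + 3*28.085 + 12*15.999 = 440.970 g/mol, of which 53.964 g is Al.
So Al makes up 53.964/440.970 = 0.1224 of the mass, i.e. 12.24%.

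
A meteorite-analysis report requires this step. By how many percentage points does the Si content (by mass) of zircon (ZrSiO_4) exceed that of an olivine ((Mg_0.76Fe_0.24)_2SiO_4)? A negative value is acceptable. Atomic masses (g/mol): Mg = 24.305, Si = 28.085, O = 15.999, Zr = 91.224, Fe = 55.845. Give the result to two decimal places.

M(ZrSiO_4) = 183.305 g/mol, so wt% Si = 28.085/183.305 × 100 = 15.32%.
M((Mg_0.76Fe_0.24)_2SiO_4) = 155.830 g/mol, so wt% Si = 28.085/155.830 × 100 = 18.02%.
15.32 − 18.02 = -2.70 pp.

-2.70 percentage points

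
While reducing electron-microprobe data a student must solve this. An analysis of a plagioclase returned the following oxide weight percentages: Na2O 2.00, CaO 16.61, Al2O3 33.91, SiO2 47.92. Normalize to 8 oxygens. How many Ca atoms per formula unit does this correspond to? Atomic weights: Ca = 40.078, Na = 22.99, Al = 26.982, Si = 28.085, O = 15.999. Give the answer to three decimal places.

Na2O: 2.00/61.979 = 0.03227 mol → 0.06454 mol Na, 0.03227 mol O.
CaO: 16.61/56.077 = 0.29620 mol → 0.29620 mol Ca, 0.29620 mol O.
Al2O3: 33.91/101.961 = 0.33258 mol → 0.66516 mol Al, 0.99774 mol O.
SiO2: 47.92/60.083 = 0.79756 mol → 0.79756 mol Si, 1.59512 mol O.
Total oxygen = 2.92133 mol. Normalization factor = 8/2.92133 = 2.73848.
Ca per 8 O = 0.29620 × 2.73848 = 0.811.

0.811 Ca apfu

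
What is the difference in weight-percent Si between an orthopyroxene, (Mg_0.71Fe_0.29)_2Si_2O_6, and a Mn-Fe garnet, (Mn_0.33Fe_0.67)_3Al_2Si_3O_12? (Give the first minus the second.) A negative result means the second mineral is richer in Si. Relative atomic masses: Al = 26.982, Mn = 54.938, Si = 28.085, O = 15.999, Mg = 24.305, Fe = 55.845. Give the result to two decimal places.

8.68 percentage points

Si in (Mg_0.71Fe_0.29)_2Si_2O_6: molar mass 219.067 g/mol; 2×28.085 = 56.170 g → 25.64 wt%.
Si in (Mn_0.33Fe_0.67)_3Al_2Si_3O_12: molar mass 496.844 g/mol; 3×28.085 = 84.255 g → 16.96 wt%.
Difference = 25.64 − 16.96 = 8.68 percentage points.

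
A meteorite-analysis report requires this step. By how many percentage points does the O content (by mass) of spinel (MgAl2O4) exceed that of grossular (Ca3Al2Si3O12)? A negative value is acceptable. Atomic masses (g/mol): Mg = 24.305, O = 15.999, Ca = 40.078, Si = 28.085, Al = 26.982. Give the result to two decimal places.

2.36 percentage points

First mineral: 63.996 g O in 142.265 g formula = 44.98 wt% O.
Second mineral: 191.988 g O in 450.441 g formula = 42.62 wt% O.
44.98% − 42.62% gives a difference of 2.36 percentage points.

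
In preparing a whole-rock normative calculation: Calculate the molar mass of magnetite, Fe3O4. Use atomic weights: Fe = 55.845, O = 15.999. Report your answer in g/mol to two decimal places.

231.53 g/mol

Fe: 3 × 55.845 = 167.5350
O: 4 × 15.999 = 63.9960
Summing the contributions gives the formula mass.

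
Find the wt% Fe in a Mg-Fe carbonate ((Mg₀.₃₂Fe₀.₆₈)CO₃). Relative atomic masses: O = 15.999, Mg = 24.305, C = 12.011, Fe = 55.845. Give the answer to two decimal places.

Formula mass = 0.32·24.305 + 0.68·55.845 + 1·12.011 + 3·15.999 = 105.760 g/mol, of which 37.975 g is Fe.
So Fe makes up 37.975/105.760 = 0.3591 of the mass, i.e. 35.91%.

35.91 mass %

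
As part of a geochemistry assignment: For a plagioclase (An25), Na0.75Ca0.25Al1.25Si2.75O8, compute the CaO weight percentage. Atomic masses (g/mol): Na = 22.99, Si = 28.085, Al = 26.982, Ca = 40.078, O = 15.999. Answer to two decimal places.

5.27 wt%

M(Na0.75Ca0.25Al1.25Si2.75O8) = 266.215 g/mol; M(CaO) = 56.077 g/mol.
Moles CaO per formula unit = 0.25 Ca ÷ 1 = 0.2500.
CaO fraction = (0.2500 × 56.077) / 266.215 = 14.019/266.215 = 0.0527.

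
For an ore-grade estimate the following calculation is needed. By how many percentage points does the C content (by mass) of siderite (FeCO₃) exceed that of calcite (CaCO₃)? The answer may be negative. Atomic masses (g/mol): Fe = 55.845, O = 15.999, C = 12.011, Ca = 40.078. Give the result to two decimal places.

-1.63 percentage points

M(FeCO₃) = 115.853 g/mol, so wt% C = 12.011/115.853 × 100 = 10.37%.
M(CaCO₃) = 100.086 g/mol, so wt% C = 12.011/100.086 × 100 = 12.00%.
10.37 − 12.00 = -1.63 pp.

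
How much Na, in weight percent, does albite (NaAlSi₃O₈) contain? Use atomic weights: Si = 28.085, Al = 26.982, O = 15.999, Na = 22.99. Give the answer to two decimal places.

8.77 weight percent

Molar mass of NaAlSi₃O₈: 1·22.99 + 1·26.982 + 3·28.085 + 8·15.999 = 262.219 g/mol.
Mass of Na per formula unit: 1 × 22.99 = 22.990 g.
Weight fraction Na = 22.990 / 262.219 = 0.0877.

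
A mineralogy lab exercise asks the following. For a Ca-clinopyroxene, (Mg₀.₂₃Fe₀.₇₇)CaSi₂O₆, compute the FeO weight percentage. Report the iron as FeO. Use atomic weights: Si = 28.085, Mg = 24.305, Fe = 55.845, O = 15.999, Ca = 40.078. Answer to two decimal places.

M((Mg₀.₂₃Fe₀.₇₇)CaSi₂O₆) = 240.833 g/mol; M(FeO) = 71.844 g/mol.
Moles FeO per formula unit = 0.77 Fe ÷ 1 = 0.7700.
FeO fraction = (0.7700 × 71.844) / 240.833 = 55.320/240.833 = 0.2297.

22.97 wt%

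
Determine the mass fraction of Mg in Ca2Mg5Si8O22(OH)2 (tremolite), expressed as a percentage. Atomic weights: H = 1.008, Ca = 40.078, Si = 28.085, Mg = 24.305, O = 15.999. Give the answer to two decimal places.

14.96 mass %

M(Ca2Mg5Si8O22(OH)2) = 812.353 g/mol.
Mg contributes 5 × 24.305 = 121.525 g per mole.
121.525/812.353 = 0.1496 → 14.96%.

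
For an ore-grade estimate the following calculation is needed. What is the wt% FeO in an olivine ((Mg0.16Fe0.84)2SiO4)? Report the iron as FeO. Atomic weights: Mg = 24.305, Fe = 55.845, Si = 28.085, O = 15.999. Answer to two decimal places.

M((Mg0.16Fe0.84)2SiO4) = 193.678 g/mol; M(FeO) = 71.844 g/mol.
Moles FeO per formula unit = 1.68 Fe ÷ 1 = 1.6800.
FeO fraction = (1.6800 × 71.844) / 193.678 = 120.698/193.678 = 0.6232.

62.32 wt%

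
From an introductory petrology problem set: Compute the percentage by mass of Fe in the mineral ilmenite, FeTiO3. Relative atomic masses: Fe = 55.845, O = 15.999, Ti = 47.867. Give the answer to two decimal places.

36.81 weight percent

Formula mass = 1×55.845 + 1×47.867 + 3×15.999 = 151.709 g/mol, of which 55.845 g is Fe.
So Fe makes up 55.845/151.709 = 0.3681 of the mass, i.e. 36.81%.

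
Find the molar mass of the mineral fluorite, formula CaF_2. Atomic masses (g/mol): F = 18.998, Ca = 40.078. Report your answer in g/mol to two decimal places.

Ca: 1 × 40.078 = 40.0780
F: 2 × 18.998 = 37.9960
Summing the contributions gives the formula mass.

78.07 g/mol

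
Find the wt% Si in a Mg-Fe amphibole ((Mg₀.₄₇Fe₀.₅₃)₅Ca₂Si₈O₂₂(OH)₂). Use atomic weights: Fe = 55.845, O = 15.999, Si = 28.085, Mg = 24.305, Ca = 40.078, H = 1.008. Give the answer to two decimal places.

Molar mass of (Mg₀.₄₇Fe₀.₅₃)₅Ca₂Si₈O₂₂(OH)₂: 2.35·24.305 + 2.65·55.845 + 2·40.078 + 8·28.085 + 24·15.999 + 2·1.008 = 895.934 g/mol.
Mass of Si per formula unit: 8 × 28.085 = 224.680 g.
Weight fraction Si = 224.680 / 895.934 = 0.2508.

25.08 mass %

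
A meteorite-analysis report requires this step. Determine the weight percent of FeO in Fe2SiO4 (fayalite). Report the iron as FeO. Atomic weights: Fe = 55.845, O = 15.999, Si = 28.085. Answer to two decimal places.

70.51 wt%

M(Fe2SiO4) = 203.771 g/mol; M(FeO) = 71.844 g/mol.
Moles FeO per formula unit = 2 Fe ÷ 1 = 2.0000.
FeO fraction = (2.0000 × 71.844) / 203.771 = 143.688/203.771 = 0.7051.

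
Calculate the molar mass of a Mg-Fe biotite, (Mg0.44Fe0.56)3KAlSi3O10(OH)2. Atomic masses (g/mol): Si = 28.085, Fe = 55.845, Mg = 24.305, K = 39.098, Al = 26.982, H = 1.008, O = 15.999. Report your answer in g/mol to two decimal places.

The formula mass is the sum 1.32*24.305 + 1.68*55.845 + 1*39.098 + 1*26.982 + 3*28.085 + 12*15.999 + 2*1.008.

470.24 g/mol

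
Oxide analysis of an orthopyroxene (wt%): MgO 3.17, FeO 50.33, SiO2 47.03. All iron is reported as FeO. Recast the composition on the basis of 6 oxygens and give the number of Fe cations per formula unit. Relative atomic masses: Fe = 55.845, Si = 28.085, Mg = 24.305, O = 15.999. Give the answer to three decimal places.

1.793 Fe apfu

MgO: 3.17/40.304 = 0.07865 mol → 0.07865 mol Mg, 0.07865 mol O.
FeO: 50.33/71.844 = 0.70055 mol → 0.70055 mol Fe, 0.70055 mol O.
SiO2: 47.03/60.083 = 0.78275 mol → 0.78275 mol Si, 1.56550 mol O.
Total oxygen = 2.34470 mol. Normalization factor = 6/2.34470 = 2.55896.
Fe per 6 O = 0.70055 × 2.55896 = 1.793.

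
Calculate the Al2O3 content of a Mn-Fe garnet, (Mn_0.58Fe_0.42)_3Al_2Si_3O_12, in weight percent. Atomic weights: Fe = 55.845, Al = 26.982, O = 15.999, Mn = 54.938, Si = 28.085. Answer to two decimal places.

Formula mass = 496.164 g/mol.
2 Al → 1.0000 mol Al2O3 per formula unit; M(Al2O3) = 101.961, so Al2O3 mass = 101.961 g.
101.961/496.164 × 100 = 20.55 wt%.

20.55 wt%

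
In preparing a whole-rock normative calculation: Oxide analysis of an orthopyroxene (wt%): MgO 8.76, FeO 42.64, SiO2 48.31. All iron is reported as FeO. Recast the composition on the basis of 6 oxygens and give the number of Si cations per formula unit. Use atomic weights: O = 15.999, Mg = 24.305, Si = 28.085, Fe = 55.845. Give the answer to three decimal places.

8.76 wt% MgO ÷ 40.304 g/mol = 0.21735 mol, giving 0.21735 Mg and 0.21735 O.
42.64 wt% FeO ÷ 71.844 g/mol = 0.59351 mol, giving 0.59351 Fe and 0.59351 O.
48.31 wt% SiO2 ÷ 60.083 g/mol = 0.80405 mol, giving 0.80405 Si and 1.60810 O.
Oxygen sums to 2.41896; scaling by 6/2.41896 = 2.48040 puts the formula on 6 O.
Si: 0.80405 × 2.48040 = 1.994 atoms per formula unit.

1.994 Si apfu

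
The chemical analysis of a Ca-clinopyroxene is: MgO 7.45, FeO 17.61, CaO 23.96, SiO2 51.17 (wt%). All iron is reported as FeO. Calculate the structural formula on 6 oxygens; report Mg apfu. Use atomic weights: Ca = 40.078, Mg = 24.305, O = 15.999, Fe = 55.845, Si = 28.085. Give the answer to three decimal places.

0.433 Mg apfu

7.45 wt% MgO ÷ 40.304 g/mol = 0.18485 mol, giving 0.18485 Mg and 0.18485 O.
17.61 wt% FeO ÷ 71.844 g/mol = 0.24511 mol, giving 0.24511 Fe and 0.24511 O.
23.96 wt% CaO ÷ 56.077 g/mol = 0.42727 mol, giving 0.42727 Ca and 0.42727 O.
51.17 wt% SiO2 ÷ 60.083 g/mol = 0.85166 mol, giving 0.85166 Si and 1.70332 O.
Oxygen sums to 2.56055; scaling by 6/2.56055 = 2.34325 puts the formula on 6 O.
Mg: 0.18485 × 2.34325 = 0.433 atoms per formula unit.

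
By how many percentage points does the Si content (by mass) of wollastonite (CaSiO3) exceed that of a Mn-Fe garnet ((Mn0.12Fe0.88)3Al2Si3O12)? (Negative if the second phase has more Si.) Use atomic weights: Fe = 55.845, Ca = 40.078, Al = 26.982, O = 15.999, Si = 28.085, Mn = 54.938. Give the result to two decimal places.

7.24 percentage points

Si in CaSiO3: molar mass 116.160 g/mol; 1×28.085 = 28.085 g → 24.18 wt%.
Si in (Mn0.12Fe0.88)3Al2Si3O12: molar mass 497.415 g/mol; 3×28.085 = 84.255 g → 16.94 wt%.
Difference = 24.18 − 16.94 = 7.24 percentage points.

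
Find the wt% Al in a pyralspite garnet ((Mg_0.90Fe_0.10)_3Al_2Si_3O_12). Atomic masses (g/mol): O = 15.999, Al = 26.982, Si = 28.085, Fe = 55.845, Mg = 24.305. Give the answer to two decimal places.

M((Mg_0.90Fe_0.10)_3Al_2Si_3O_12) = 412.584 g/mol.
Al contributes 2 × 26.982 = 53.964 g per mole.
53.964/412.584 = 0.1308 → 13.08%.

13.08 wt%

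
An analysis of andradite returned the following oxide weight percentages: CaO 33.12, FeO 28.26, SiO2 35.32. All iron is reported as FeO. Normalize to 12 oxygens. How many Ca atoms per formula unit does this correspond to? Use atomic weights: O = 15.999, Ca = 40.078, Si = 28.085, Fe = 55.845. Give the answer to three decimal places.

3.282 Ca apfu

CaO (M=56.077): mol = 0.59062; Ca = 0.59062, O = 0.59062.
FeO (M=71.844): mol = 0.39335; Fe = 0.39335, O = 0.39335.
SiO2 (M=60.083): mol = 0.58785; Si = 0.58785, O = 1.17570.
ΣO = 2.15967; factor = 12/ΣO = 5.55640.
Ca apfu = 0.59062 × 5.55640 = 3.282.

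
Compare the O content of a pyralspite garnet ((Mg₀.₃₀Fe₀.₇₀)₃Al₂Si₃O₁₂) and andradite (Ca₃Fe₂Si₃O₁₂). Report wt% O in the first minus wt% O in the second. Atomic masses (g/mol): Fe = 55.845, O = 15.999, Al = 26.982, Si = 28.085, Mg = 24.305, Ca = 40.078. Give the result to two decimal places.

3.12 percentage points

M((Mg₀.₃₀Fe₀.₇₀)₃Al₂Si₃O₁₂) = 469.356 g/mol, so wt% O = 191.988/469.356 × 100 = 40.90%.
M(Ca₃Fe₂Si₃O₁₂) = 508.167 g/mol, so wt% O = 191.988/508.167 × 100 = 37.78%.
40.90 − 37.78 = 3.12 pp.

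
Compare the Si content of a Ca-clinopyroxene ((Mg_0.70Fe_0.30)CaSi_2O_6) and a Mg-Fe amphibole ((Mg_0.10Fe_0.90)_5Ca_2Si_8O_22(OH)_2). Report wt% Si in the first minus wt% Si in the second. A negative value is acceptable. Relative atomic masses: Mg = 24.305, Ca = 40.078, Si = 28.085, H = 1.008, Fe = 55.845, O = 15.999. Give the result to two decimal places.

First mineral: 56.170 g Si in 226.009 g formula = 24.85 wt% Si.
Second mineral: 224.680 g Si in 954.283 g formula = 23.54 wt% Si.
24.85% − 23.54% gives a difference of 1.31 percentage points.

1.31 percentage points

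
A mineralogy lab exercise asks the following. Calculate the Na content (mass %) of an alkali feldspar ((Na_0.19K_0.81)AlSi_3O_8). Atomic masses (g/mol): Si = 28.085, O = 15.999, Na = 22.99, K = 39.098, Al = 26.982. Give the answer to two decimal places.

1.59 mass %

M((Na_0.19K_0.81)AlSi_3O_8) = 275.266 g/mol.
Na contributes 0.19 × 22.99 = 4.368 g per mole.
4.368/275.266 = 0.0159 → 1.59%.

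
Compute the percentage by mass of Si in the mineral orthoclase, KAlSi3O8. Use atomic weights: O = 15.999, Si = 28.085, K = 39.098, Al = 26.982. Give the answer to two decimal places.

30.27 wt%

Formula mass = 1*39.098 + 1*26.982 + 3*28.085 + 8*15.999 = 278.327 g/mol, of which 84.255 g is Si.
So Si makes up 84.255/278.327 = 0.3027 of the mass, i.e. 30.27%.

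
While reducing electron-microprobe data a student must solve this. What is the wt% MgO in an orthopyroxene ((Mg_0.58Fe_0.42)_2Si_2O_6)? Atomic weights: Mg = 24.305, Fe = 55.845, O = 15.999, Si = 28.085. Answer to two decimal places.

20.57 wt%

Molar mass of (Mg_0.58Fe_0.42)_2Si_2O_6 = 1.16·24.305 + 0.84·55.845 + 2·28.085 + 6·15.999 = 227.268 g/mol.
Each formula unit contains 1.16 Mg, equivalent to 1.16/1 = 1.1600 mol MgO.
M(MgO) = 1×24.305 + 1×15.999 = 40.304 g/mol.
Mass of MgO per formula unit = 1.1600 × 40.304 = 46.753 g.
MgO wt% = 46.753 / 227.268 × 100 = 20.57%.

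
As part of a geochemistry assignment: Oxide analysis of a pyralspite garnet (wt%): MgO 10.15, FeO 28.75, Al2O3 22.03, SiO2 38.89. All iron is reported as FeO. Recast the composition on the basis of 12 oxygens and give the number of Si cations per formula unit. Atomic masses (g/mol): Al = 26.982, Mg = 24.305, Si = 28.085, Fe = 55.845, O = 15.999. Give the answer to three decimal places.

2.993 Si apfu

10.15 wt% MgO ÷ 40.304 g/mol = 0.25184 mol, giving 0.25184 Mg and 0.25184 O.
28.75 wt% FeO ÷ 71.844 g/mol = 0.40017 mol, giving 0.40017 Fe and 0.40017 O.
22.03 wt% Al2O3 ÷ 101.961 g/mol = 0.21606 mol, giving 0.43212 Al and 0.64818 O.
38.89 wt% SiO2 ÷ 60.083 g/mol = 0.64727 mol, giving 0.64727 Si and 1.29454 O.
Oxygen sums to 2.59473; scaling by 12/2.59473 = 4.62476 puts the formula on 12 O.
Si: 0.64727 × 4.62476 = 2.993 atoms per formula unit.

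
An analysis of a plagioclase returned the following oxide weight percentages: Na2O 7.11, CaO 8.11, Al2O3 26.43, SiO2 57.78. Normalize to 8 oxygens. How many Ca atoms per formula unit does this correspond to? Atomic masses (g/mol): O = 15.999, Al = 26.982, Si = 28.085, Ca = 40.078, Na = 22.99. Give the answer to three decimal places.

0.391 Ca apfu

Na2O (M=61.979): mol = 0.11472; Na = 0.22944, O = 0.11472.
CaO (M=56.077): mol = 0.14462; Ca = 0.14462, O = 0.14462.
Al2O3 (M=101.961): mol = 0.25922; Al = 0.51844, O = 0.77766.
SiO2 (M=60.083): mol = 0.96167; Si = 0.96167, O = 1.92334.
ΣO = 2.96034; factor = 8/ΣO = 2.70239.
Ca apfu = 0.14462 × 2.70239 = 0.391.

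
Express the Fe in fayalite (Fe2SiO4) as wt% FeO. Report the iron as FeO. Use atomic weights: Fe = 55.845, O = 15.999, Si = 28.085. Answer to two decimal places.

70.51 wt%

M(Fe2SiO4) = 203.771 g/mol; M(FeO) = 71.844 g/mol.
Moles FeO per formula unit = 2 Fe ÷ 1 = 2.0000.
FeO fraction = (2.0000 × 71.844) / 203.771 = 143.688/203.771 = 0.7051.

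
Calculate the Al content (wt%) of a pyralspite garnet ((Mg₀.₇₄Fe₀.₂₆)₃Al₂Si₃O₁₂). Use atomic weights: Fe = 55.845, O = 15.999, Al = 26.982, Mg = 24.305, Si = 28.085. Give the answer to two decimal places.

Formula mass = 2.22×24.305 + 0.78×55.845 + 2×26.982 + 3×28.085 + 12×15.999 = 427.723 g/mol, of which 53.964 g is Al.
So Al makes up 53.964/427.723 = 0.1262 of the mass, i.e. 12.62%.

12.62 wt%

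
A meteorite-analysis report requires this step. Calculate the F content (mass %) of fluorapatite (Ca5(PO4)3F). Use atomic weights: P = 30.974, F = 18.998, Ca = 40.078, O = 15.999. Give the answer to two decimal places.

Formula mass = 5·40.078 + 3·30.974 + 12·15.999 + 1·18.998 = 504.298 g/mol, of which 18.998 g is F.
So F makes up 18.998/504.298 = 0.0377 of the mass, i.e. 3.77%.

3.77 mass %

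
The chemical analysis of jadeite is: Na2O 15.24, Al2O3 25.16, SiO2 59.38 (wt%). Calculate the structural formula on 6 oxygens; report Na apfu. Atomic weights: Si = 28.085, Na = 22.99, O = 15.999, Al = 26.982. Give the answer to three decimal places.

0.996 Na apfu

Na2O: 15.24/61.979 = 0.24589 mol → 0.49178 mol Na, 0.24589 mol O.
Al2O3: 25.16/101.961 = 0.24676 mol → 0.49352 mol Al, 0.74028 mol O.
SiO2: 59.38/60.083 = 0.98830 mol → 0.98830 mol Si, 1.97660 mol O.
Total oxygen = 2.96277 mol. Normalization factor = 6/2.96277 = 2.02513.
Na per 6 O = 0.49178 × 2.02513 = 0.996.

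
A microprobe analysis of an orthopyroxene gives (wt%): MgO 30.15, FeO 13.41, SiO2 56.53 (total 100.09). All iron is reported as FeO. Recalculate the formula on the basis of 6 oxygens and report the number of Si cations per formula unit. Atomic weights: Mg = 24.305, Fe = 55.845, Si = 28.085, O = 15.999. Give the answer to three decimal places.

2.004 Si apfu

MgO: 30.15/40.304 = 0.74806 mol → 0.74806 mol Mg, 0.74806 mol O.
FeO: 13.41/71.844 = 0.18665 mol → 0.18665 mol Fe, 0.18665 mol O.
SiO2: 56.53/60.083 = 0.94087 mol → 0.94087 mol Si, 1.88174 mol O.
Total oxygen = 2.81645 mol. Normalization factor = 6/2.81645 = 2.13034.
Si per 6 O = 0.94087 × 2.13034 = 2.004.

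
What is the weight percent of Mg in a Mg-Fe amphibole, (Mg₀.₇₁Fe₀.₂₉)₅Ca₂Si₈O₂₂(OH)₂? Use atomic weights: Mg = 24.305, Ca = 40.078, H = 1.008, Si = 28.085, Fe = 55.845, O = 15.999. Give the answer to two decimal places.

10.06 weight percent

Formula mass = 3.55*24.305 + 1.45*55.845 + 2*40.078 + 8*28.085 + 24*15.999 + 2*1.008 = 858.086 g/mol, of which 86.283 g is Mg.
So Mg makes up 86.283/858.086 = 0.1006 of the mass, i.e. 10.06%.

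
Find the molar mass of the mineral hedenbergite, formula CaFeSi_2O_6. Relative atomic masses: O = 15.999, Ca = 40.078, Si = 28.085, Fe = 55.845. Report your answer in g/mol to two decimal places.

248.09 g/mol

Ca: 1 × 40.078 = 40.0780
Fe: 1 × 55.845 = 55.8450
Si: 2 × 28.085 = 56.1700
O: 6 × 15.999 = 95.9940
Summing the contributions gives the formula mass.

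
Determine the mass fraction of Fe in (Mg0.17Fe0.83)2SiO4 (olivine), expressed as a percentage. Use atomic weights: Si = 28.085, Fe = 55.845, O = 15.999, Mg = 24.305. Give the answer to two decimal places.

48.02 weight percent

M((Mg0.17Fe0.83)2SiO4) = 193.047 g/mol.
Fe contributes 1.66 × 55.845 = 92.703 g per mole.
92.703/193.047 = 0.4802 → 48.02%.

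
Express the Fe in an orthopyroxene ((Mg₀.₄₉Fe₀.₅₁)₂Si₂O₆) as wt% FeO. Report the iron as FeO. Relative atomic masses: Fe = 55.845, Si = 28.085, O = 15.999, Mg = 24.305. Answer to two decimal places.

31.46 wt%

Molar mass of (Mg₀.₄₉Fe₀.₅₁)₂Si₂O₆ = 0.98·24.305 + 1.02·55.845 + 2·28.085 + 6·15.999 = 232.945 g/mol.
Each formula unit contains 1.02 Fe, equivalent to 1.02/1 = 1.0200 mol FeO.
M(FeO) = 1×55.845 + 1×15.999 = 71.844 g/mol.
Mass of FeO per formula unit = 1.0200 × 71.844 = 73.281 g.
FeO wt% = 73.281 / 232.945 × 100 = 31.46%.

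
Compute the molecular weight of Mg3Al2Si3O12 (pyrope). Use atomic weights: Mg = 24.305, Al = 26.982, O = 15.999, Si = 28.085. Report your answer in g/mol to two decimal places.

403.12 g/mol

M = 3·24.305 + 2·26.982 + 3·28.085 + 12·15.999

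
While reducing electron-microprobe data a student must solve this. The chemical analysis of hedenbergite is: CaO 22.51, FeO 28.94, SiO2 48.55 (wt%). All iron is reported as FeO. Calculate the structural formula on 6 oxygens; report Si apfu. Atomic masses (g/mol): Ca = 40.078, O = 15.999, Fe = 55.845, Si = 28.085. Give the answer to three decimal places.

2.003 Si apfu

CaO (M=56.077): mol = 0.40141; Ca = 0.40141, O = 0.40141.
FeO (M=71.844): mol = 0.40282; Fe = 0.40282, O = 0.40282.
SiO2 (M=60.083): mol = 0.80805; Si = 0.80805, O = 1.61610.
ΣO = 2.42033; factor = 6/ΣO = 2.47900.
Si apfu = 0.80805 × 2.47900 = 2.003.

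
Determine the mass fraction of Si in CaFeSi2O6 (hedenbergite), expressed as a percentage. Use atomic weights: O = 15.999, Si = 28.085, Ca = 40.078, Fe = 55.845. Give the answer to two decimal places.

M(CaFeSi2O6) = 248.087 g/mol.
Si contributes 2 × 28.085 = 56.170 g per mole.
56.170/248.087 = 0.2264 → 22.64%.

22.64 mass %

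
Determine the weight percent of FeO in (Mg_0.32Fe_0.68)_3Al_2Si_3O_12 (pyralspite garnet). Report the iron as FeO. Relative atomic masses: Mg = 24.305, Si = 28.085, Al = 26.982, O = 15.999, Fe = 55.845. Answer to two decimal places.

31.35 wt%

M((Mg_0.32Fe_0.68)_3Al_2Si_3O_12) = 467.464 g/mol; M(FeO) = 71.844 g/mol.
Moles FeO per formula unit = 2.04 Fe ÷ 1 = 2.0400.
FeO fraction = (2.0400 × 71.844) / 467.464 = 146.562/467.464 = 0.3135.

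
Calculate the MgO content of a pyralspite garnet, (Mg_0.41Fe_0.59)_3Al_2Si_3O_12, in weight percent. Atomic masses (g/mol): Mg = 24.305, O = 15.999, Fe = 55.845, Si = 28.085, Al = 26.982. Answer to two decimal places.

10.80 wt%

Formula mass = 458.948 g/mol.
1.23 Mg → 1.2300 mol MgO per formula unit; M(MgO) = 40.304, so MgO mass = 49.574 g.
49.574/458.948 × 100 = 10.80 wt%.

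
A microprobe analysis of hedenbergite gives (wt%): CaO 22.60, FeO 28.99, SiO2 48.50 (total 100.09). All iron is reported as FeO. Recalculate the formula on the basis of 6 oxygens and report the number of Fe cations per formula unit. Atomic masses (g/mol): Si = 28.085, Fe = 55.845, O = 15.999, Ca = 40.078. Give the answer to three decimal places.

CaO (M=56.077): mol = 0.40302; Ca = 0.40302, O = 0.40302.
FeO (M=71.844): mol = 0.40351; Fe = 0.40351, O = 0.40351.
SiO2 (M=60.083): mol = 0.80722; Si = 0.80722, O = 1.61444.
ΣO = 2.42097; factor = 6/ΣO = 2.47835.
Fe apfu = 0.40351 × 2.47835 = 1.000.

1.000 Fe apfu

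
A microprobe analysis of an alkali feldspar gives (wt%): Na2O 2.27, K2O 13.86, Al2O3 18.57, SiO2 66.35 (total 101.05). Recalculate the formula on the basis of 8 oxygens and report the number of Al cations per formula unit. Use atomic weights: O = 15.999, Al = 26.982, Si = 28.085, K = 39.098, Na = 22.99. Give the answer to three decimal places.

2.27 wt% Na2O ÷ 61.979 g/mol = 0.03663 mol, giving 0.07326 Na and 0.03663 O.
13.86 wt% K2O ÷ 94.195 g/mol = 0.14714 mol, giving 0.29428 K and 0.14714 O.
18.57 wt% Al2O3 ÷ 101.961 g/mol = 0.18213 mol, giving 0.36426 Al and 0.54639 O.
66.35 wt% SiO2 ÷ 60.083 g/mol = 1.10431 mol, giving 1.10431 Si and 2.20862 O.
Oxygen sums to 2.93878; scaling by 8/2.93878 = 2.72222 puts the formula on 8 O.
Al: 0.36426 × 2.72222 = 0.992 atoms per formula unit.

0.992 Al apfu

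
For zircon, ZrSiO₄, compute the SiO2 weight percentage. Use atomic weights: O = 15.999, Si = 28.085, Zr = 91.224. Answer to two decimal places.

32.78 wt%

Molar mass of ZrSiO₄ = 1×91.224 + 1×28.085 + 4×15.999 = 183.305 g/mol.
Each formula unit contains 1 Si, equivalent to 1/1 = 1.0000 mol SiO2.
M(SiO2) = 1×28.085 + 2×15.999 = 60.083 g/mol.
Mass of SiO2 per formula unit = 1.0000 × 60.083 = 60.083 g.
SiO2 wt% = 60.083 / 183.305 × 100 = 32.78%.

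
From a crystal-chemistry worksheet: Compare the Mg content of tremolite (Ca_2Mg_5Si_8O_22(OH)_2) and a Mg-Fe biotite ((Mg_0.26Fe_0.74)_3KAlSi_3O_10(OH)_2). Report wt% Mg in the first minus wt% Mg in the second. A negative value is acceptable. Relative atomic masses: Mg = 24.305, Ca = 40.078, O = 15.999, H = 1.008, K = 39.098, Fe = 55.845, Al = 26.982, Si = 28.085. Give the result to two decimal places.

M(Ca_2Mg_5Si_8O_22(OH)_2) = 812.353 g/mol, so wt% Mg = 121.525/812.353 × 100 = 14.96%.
M((Mg_0.26Fe_0.74)_3KAlSi_3O_10(OH)_2) = 487.273 g/mol, so wt% Mg = 18.958/487.273 × 100 = 3.89%.
14.96 − 3.89 = 11.07 pp.

11.07 percentage points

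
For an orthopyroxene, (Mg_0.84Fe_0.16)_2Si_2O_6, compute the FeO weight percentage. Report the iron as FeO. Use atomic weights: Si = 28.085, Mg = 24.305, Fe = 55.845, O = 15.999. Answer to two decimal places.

10.90 wt%

Molar mass of (Mg_0.84Fe_0.16)_2Si_2O_6 = 1.68·24.305 + 0.32·55.845 + 2·28.085 + 6·15.999 = 210.867 g/mol.
Each formula unit contains 0.32 Fe, equivalent to 0.32/1 = 0.3200 mol FeO.
M(FeO) = 1×55.845 + 1×15.999 = 71.844 g/mol.
Mass of FeO per formula unit = 0.3200 × 71.844 = 22.990 g.
FeO wt% = 22.990 / 210.867 × 100 = 10.90%.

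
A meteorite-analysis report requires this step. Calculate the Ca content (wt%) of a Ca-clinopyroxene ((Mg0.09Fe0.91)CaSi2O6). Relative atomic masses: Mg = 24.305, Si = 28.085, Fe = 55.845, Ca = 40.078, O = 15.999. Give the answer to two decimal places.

16.34 wt%

M((Mg0.09Fe0.91)CaSi2O6) = 245.248 g/mol.
Ca contributes 1 × 40.078 = 40.078 g per mole.
40.078/245.248 = 0.1634 → 16.34%.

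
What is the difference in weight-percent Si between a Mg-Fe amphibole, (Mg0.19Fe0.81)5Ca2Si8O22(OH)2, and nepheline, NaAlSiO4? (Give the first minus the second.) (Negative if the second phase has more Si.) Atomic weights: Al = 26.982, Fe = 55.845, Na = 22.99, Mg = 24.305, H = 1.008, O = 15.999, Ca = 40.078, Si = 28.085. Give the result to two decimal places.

First mineral: 224.680 g Si in 940.090 g formula = 23.90 wt% Si.
Second mineral: 28.085 g Si in 142.053 g formula = 19.77 wt% Si.
23.90% − 19.77% gives a difference of 4.13 percentage points.

4.13 percentage points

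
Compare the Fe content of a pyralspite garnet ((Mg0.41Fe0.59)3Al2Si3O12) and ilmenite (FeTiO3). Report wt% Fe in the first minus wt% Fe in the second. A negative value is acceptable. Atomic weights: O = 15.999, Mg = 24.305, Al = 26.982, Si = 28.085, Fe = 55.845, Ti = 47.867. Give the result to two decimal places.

-15.27 percentage points

Fe in (Mg0.41Fe0.59)3Al2Si3O12: molar mass 458.948 g/mol; 1.77×55.845 = 98.846 g → 21.54 wt%.
Fe in FeTiO3: molar mass 151.709 g/mol; 1×55.845 = 55.845 g → 36.81 wt%.
Difference = 21.54 − 36.81 = -15.27 percentage points.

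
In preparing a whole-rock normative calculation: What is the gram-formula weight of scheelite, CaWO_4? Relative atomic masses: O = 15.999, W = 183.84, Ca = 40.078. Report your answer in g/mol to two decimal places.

287.91 g/mol

Ca: 1 × 40.078 = 40.0780
W: 1 × 183.84 = 183.8400
O: 4 × 15.999 = 63.9960
Summing the contributions gives the formula mass.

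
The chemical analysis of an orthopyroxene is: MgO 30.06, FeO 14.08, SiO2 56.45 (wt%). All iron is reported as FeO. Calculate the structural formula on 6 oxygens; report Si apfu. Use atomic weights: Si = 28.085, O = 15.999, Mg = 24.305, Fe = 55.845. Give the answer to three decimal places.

1.998 Si apfu

MgO: 30.06/40.304 = 0.74583 mol → 0.74583 mol Mg, 0.74583 mol O.
FeO: 14.08/71.844 = 0.19598 mol → 0.19598 mol Fe, 0.19598 mol O.
SiO2: 56.45/60.083 = 0.93953 mol → 0.93953 mol Si, 1.87906 mol O.
Total oxygen = 2.82087 mol. Normalization factor = 6/2.82087 = 2.12700.
Si per 6 O = 0.93953 × 2.12700 = 1.998.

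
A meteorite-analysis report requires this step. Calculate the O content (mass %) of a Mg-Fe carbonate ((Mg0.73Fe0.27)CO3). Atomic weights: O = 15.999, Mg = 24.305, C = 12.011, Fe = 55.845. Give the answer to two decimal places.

51.70 mass %

M((Mg0.73Fe0.27)CO3) = 92.829 g/mol.
O contributes 3 × 15.999 = 47.997 g per mole.
47.997/92.829 = 0.5170 → 51.70%.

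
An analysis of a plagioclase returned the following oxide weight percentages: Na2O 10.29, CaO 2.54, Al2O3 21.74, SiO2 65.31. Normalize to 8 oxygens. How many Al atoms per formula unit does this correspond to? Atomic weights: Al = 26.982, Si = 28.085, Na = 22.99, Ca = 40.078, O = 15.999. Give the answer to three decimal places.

Na2O: 10.29/61.979 = 0.16602 mol → 0.33204 mol Na, 0.16602 mol O.
CaO: 2.54/56.077 = 0.04529 mol → 0.04529 mol Ca, 0.04529 mol O.
Al2O3: 21.74/101.961 = 0.21322 mol → 0.42644 mol Al, 0.63966 mol O.
SiO2: 65.31/60.083 = 1.08700 mol → 1.08700 mol Si, 2.17400 mol O.
Total oxygen = 3.02497 mol. Normalization factor = 8/3.02497 = 2.64465.
Al per 8 O = 0.42644 × 2.64465 = 1.128.

1.128 Al apfu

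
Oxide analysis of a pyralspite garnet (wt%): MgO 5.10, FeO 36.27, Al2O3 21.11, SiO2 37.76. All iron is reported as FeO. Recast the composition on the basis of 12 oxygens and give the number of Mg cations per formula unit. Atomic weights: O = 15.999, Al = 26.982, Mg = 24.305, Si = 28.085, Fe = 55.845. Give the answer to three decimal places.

5.10 wt% MgO ÷ 40.304 g/mol = 0.12654 mol, giving 0.12654 Mg and 0.12654 O.
36.27 wt% FeO ÷ 71.844 g/mol = 0.50484 mol, giving 0.50484 Fe and 0.50484 O.
21.11 wt% Al2O3 ÷ 101.961 g/mol = 0.20704 mol, giving 0.41408 Al and 0.62112 O.
37.76 wt% SiO2 ÷ 60.083 g/mol = 0.62846 mol, giving 0.62846 Si and 1.25692 O.
Oxygen sums to 2.50942; scaling by 12/2.50942 = 4.78198 puts the formula on 12 O.
Mg: 0.12654 × 4.78198 = 0.605 atoms per formula unit.

0.605 Mg apfu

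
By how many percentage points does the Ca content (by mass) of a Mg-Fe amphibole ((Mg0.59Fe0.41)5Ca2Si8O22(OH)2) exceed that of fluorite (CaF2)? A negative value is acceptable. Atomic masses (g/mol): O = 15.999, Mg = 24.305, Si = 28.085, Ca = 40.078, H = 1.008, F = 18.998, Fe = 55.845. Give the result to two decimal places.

-42.19 percentage points

Ca in (Mg0.59Fe0.41)5Ca2Si8O22(OH)2: molar mass 877.010 g/mol; 2×40.078 = 80.156 g → 9.14 wt%.
Ca in CaF2: molar mass 78.074 g/mol; 1×40.078 = 40.078 g → 51.33 wt%.
Difference = 9.14 − 51.33 = -42.19 percentage points.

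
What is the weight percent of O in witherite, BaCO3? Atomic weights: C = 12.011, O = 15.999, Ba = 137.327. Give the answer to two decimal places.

24.32 weight percent

Formula mass = 1·137.327 + 1·12.011 + 3·15.999 = 197.335 g/mol, of which 47.997 g is O.
So O makes up 47.997/197.335 = 0.2432 of the mass, i.e. 24.32%.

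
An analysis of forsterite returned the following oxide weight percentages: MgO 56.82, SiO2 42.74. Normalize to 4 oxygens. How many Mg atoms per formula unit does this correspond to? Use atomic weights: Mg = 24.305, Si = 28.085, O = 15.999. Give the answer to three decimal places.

56.82 wt% MgO ÷ 40.304 g/mol = 1.40979 mol, giving 1.40979 Mg and 1.40979 O.
42.74 wt% SiO2 ÷ 60.083 g/mol = 0.71135 mol, giving 0.71135 Si and 1.42270 O.
Oxygen sums to 2.83249; scaling by 4/2.83249 = 1.41219 puts the formula on 4 O.
Mg: 1.40979 × 1.41219 = 1.991 atoms per formula unit.

1.991 Mg apfu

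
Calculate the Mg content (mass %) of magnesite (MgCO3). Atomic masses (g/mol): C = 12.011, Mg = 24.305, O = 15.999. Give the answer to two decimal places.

Formula mass = 1×24.305 + 1×12.011 + 3×15.999 = 84.313 g/mol, of which 24.305 g is Mg.
So Mg makes up 24.305/84.313 = 0.2883 of the mass, i.e. 28.83%.

28.83 mass %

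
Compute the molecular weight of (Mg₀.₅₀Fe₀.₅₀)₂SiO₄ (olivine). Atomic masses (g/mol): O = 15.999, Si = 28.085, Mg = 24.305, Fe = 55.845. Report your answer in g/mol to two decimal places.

172.23 g/mol

M = 1×24.305 + 1×55.845 + 1×28.085 + 4×15.999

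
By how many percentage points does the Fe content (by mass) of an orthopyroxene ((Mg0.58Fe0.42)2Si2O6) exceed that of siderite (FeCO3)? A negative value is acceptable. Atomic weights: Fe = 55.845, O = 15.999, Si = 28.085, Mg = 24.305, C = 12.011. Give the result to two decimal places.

First mineral: 46.910 g Fe in 227.268 g formula = 20.64 wt% Fe.
Second mineral: 55.845 g Fe in 115.853 g formula = 48.20 wt% Fe.
20.64% − 48.20% gives a difference of -27.56 percentage points.

-27.56 percentage points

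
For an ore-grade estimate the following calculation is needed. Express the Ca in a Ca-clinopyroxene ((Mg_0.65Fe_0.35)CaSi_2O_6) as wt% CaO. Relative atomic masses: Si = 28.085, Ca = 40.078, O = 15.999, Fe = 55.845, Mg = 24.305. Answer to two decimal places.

Molar mass of (Mg_0.65Fe_0.35)CaSi_2O_6 = 0.65×24.305 + 0.35×55.845 + 1×40.078 + 2×28.085 + 6×15.999 = 227.586 g/mol.
Each formula unit contains 1 Ca, equivalent to 1/1 = 1.0000 mol CaO.
M(CaO) = 1×40.078 + 1×15.999 = 56.077 g/mol.
Mass of CaO per formula unit = 1.0000 × 56.077 = 56.077 g.
CaO wt% = 56.077 / 227.586 × 100 = 24.64%.

24.64 wt%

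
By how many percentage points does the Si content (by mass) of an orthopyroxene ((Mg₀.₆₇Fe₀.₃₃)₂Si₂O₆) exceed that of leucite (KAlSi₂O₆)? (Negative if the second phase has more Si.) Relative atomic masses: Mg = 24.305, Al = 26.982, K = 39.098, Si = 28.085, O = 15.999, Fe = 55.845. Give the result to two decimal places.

First mineral: 56.170 g Si in 221.590 g formula = 25.35 wt% Si.
Second mineral: 56.170 g Si in 218.244 g formula = 25.74 wt% Si.
25.35% − 25.74% gives a difference of -0.39 percentage points.

-0.39 percentage points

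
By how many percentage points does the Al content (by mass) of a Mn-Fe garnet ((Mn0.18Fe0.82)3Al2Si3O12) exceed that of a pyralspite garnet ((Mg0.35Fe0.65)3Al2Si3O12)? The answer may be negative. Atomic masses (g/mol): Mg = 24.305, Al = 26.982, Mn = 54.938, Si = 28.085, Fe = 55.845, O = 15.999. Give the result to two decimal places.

-0.76 percentage points

Al in (Mn0.18Fe0.82)3Al2Si3O12: molar mass 497.252 g/mol; 2×26.982 = 53.964 g → 10.85 wt%.
Al in (Mg0.35Fe0.65)3Al2Si3O12: molar mass 464.625 g/mol; 2×26.982 = 53.964 g → 11.61 wt%.
Difference = 10.85 − 11.61 = -0.76 percentage points.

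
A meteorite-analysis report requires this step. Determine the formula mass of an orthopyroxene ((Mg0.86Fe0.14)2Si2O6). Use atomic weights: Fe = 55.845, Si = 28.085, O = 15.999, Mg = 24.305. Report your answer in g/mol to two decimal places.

209.61 g/mol

M = 1.72*24.305 + 0.28*55.845 + 2*28.085 + 6*15.999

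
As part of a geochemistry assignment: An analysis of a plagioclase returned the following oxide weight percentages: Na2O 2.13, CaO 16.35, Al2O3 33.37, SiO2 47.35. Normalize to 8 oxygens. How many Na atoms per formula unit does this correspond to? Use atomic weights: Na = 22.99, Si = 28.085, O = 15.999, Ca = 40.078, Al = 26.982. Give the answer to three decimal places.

0.191 Na apfu

Na2O: 2.13/61.979 = 0.03437 mol → 0.06874 mol Na, 0.03437 mol O.
CaO: 16.35/56.077 = 0.29156 mol → 0.29156 mol Ca, 0.29156 mol O.
Al2O3: 33.37/101.961 = 0.32728 mol → 0.65456 mol Al, 0.98184 mol O.
SiO2: 47.35/60.083 = 0.78808 mol → 0.78808 mol Si, 1.57616 mol O.
Total oxygen = 2.88393 mol. Normalization factor = 8/2.88393 = 2.77399.
Na per 8 O = 0.06874 × 2.77399 = 0.191.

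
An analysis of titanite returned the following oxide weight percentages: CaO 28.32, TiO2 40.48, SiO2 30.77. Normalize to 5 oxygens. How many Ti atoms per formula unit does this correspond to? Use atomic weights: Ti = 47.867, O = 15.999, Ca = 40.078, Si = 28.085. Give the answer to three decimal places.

0.997 Ti apfu

CaO: 28.32/56.077 = 0.50502 mol → 0.50502 mol Ca, 0.50502 mol O.
TiO2: 40.48/79.865 = 0.50686 mol → 0.50686 mol Ti, 1.01372 mol O.
SiO2: 30.77/60.083 = 0.51212 mol → 0.51212 mol Si, 1.02424 mol O.
Total oxygen = 2.54298 mol. Normalization factor = 5/2.54298 = 1.96620.
Ti per 5 O = 0.50686 × 1.96620 = 0.997.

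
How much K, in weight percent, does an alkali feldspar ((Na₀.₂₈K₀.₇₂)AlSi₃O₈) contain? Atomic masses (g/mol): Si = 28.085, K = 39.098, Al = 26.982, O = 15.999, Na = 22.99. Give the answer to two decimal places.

Formula mass = 0.28·22.99 + 0.72·39.098 + 1·26.982 + 3·28.085 + 8·15.999 = 273.817 g/mol, of which 28.151 g is K.
So K makes up 28.151/273.817 = 0.1028 of the mass, i.e. 10.28%.

10.28 weight percent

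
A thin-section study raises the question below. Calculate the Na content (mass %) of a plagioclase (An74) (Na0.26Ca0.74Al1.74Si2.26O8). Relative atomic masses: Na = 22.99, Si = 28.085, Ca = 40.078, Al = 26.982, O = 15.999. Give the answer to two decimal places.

2.18 mass %

M(Na0.26Ca0.74Al1.74Si2.26O8) = 274.048 g/mol.
Na contributes 0.26 × 22.99 = 5.977 g per mole.
5.977/274.048 = 0.0218 → 2.18%.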